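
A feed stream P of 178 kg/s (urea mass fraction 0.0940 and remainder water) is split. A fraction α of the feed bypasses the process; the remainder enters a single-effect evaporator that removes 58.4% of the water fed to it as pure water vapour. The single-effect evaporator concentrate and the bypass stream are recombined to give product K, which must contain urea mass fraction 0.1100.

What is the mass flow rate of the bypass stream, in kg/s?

129.1 kg/s

All 178×0.094 = 16.732 kg/s of urea reaches K, so K = 16.732/0.110 = 152.11 kg/s and vapour = 25.891 kg/s.
The evaporator receives (1−α)·178 of feed at 0.906 water and removes 0.584 of that water:
0.584×0.906×(1−α)×178 = 25.891
(1−α) = 25.891/94.181 = 0.2749;  α = 0.7251.
Bypass flow = 0.7251×178 = 129.07 kg/s.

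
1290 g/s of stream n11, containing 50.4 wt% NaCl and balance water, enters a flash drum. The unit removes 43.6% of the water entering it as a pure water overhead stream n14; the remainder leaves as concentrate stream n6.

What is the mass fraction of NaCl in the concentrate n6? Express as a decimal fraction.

NaCl is not removed: 1290×0.504 = 650.16 g/s of NaCl enters n6.
water entering = 1290×0.496 = 639.84 g/s; overhead removed = 0.436×639.84 = 278.97 g/s.
Concentrate = 1290 − 278.97 = 1011 g/s.
Mass fraction = 650.16/1011 = 0.643.

0.643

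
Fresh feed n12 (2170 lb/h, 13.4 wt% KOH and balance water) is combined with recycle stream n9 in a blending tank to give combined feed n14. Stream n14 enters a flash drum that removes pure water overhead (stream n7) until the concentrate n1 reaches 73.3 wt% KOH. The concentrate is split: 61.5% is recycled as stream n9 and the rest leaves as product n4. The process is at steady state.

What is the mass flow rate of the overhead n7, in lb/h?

Overall KOH balance (none leaves overhead): KOH in fresh feed = KOH in product, i.e. 2170×0.134 = (1−0.615)·n1·0.733.
n1 = 290.78/(0.733×0.385) = 1030.4 lb/h.
Recycle n9 = 0.615×1030.4 = 633.69 lb/h.
Combined feed n14 = 2170 + 633.69 = 2803.7 lb/h.
Overhead n7 = n14 − n1 = 2803.7 − 1030.4 = 1773.3 lb/h.

1773 lb/h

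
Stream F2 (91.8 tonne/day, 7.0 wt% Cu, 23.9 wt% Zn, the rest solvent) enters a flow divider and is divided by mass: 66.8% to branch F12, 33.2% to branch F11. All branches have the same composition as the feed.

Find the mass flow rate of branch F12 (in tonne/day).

61.32 tonne/day

Branch F12 flow = 0.668×91.8 = 61.322 tonne/day.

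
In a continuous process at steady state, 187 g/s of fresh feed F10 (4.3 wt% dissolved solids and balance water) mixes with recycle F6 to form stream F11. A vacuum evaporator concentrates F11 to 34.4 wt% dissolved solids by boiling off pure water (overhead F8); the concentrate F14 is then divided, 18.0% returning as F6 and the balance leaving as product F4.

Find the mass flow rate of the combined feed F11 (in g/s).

192.1 g/s

Overall dissolved solids balance (none leaves overhead): dissolved solids in fresh feed = dissolved solids in product, i.e. 187×0.043 = (1−0.180)·F14·0.344.
F14 = 8.041/(0.344×0.820) = 28.506 g/s.
Recycle F6 = 0.180×28.506 = 5.1311 g/s.
Combined feed F11 = 187 + 5.1311 = 192.13 g/s.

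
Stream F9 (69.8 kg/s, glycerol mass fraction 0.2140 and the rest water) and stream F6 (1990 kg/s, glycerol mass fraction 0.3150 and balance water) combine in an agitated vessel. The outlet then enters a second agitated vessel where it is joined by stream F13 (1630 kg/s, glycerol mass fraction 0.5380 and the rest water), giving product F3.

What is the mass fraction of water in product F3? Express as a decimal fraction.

Overall, product flow = 3689.8 kg/s.
water in = 69.8×0.786 + 1990×0.685 + 1630×0.462 = 2171.1 kg/s.
water fraction in F3 = 0.5884.

0.5884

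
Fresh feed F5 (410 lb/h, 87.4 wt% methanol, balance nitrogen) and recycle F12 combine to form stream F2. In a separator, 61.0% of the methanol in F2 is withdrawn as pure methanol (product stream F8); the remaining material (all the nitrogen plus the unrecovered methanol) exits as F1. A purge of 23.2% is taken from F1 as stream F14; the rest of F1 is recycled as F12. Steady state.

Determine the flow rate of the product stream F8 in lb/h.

methanol in F2: m_A = 410×0.874 + (1−0.232)·(1−0.610)·m_A, so m_A = 358.34/0.7005 = 511.56 lb/h.
Product F8 = 0.610×511.56 = 312.05 lb/h.

312.1 lb/h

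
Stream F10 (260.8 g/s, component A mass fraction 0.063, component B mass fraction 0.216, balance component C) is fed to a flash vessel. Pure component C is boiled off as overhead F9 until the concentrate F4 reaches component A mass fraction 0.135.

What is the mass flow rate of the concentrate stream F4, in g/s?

component A is conserved: 260.8×0.063 = 16.43 g/s all reports to the concentrate.
Concentrate = 16.43/(target fraction) = 121.71 g/s.

121.7 g/s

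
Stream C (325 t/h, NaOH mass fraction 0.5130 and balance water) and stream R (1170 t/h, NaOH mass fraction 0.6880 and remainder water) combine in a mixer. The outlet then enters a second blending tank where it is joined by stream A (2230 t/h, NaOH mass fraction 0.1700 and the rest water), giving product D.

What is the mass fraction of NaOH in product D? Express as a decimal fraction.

Overall, product flow = 3725 t/h.
NaOH in = 325×0.513 + 1170×0.688 + 2230×0.170 = 1350.8 t/h.
NaOH fraction in D = 0.3626.

0.3626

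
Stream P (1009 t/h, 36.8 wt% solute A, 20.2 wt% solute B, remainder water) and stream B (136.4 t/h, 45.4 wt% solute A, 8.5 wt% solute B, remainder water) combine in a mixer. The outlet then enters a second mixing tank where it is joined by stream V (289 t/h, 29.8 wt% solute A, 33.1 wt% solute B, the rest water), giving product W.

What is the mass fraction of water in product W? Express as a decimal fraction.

0.421

Overall, product flow = 1434.4 t/h.
water in = 1009×0.430 + 136.4×0.461 + 289×0.371 = 603.97 t/h.
water fraction in W = 0.421.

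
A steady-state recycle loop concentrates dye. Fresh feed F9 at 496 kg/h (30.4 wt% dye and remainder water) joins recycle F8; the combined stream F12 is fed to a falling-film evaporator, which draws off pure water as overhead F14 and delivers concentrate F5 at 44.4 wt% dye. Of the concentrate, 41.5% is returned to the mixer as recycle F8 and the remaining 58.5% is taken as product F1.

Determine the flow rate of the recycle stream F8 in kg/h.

Overall dye balance (none leaves overhead): dye in fresh feed = dye in product, i.e. 496×0.304 = (1−0.415)·F5·0.444.
F5 = 150.78/(0.444×0.585) = 580.52 kg/h.
Recycle F8 = 0.415×580.52 = 240.92 kg/h.

240.9 kg/h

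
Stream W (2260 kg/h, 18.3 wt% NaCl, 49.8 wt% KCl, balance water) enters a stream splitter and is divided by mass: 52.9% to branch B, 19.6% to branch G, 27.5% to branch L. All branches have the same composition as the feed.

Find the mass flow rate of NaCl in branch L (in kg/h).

113.7 kg/h

Branch L total = 0.275×2260 = 621.5 kg/h.
NaCl in L = 0.183×621.5 = 113.73 kg/h.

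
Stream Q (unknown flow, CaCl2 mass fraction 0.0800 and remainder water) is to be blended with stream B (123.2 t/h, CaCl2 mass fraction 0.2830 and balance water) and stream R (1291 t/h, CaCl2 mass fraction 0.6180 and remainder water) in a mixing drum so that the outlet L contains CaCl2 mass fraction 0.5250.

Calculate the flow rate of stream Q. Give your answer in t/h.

202.8 t/h

Let Q be the unknown flow. Total out = 1414.2 + Q.
CaCl2 balance: 832.7 + 0.080·Q = 0.525·(1414.2 + Q)
(0.080 − 0.525)·Q = 0.525×1414.2 − 832.7 = -90.249
Q = -90.249 / -0.445 = 202.81 t/h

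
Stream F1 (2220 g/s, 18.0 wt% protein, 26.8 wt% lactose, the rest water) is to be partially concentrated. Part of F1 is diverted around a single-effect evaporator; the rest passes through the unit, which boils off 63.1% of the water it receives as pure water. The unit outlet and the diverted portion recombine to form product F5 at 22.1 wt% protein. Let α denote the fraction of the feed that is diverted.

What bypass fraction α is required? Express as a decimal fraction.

All 2220×0.180 = 399.6 g/s of protein reaches F5, so F5 = 399.6/0.221 = 1808.1 g/s and vapour = 411.86 g/s.
The evaporator receives (1−α)·2220 of feed at 0.552 water and removes 0.631 of that water:
0.631×0.552×(1−α)×2220 = 411.86
(1−α) = 411.86/773.25 = 0.5326;  α = 0.4674.

0.467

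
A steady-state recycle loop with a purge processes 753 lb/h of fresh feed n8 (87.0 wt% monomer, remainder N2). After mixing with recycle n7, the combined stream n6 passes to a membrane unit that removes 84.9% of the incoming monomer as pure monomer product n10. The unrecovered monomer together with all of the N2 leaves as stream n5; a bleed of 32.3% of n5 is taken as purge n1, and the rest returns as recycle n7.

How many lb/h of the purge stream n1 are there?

N2 enters only via n8 and leaves only via the purge: 753×0.130 = 0.323×(N2 in n5), and the membrane unit passes all N2, so N2 in n6 = N2 in n5 = 303.07 lb/h.
monomer in n6: m_A = 753×0.870 + (1−0.323)·(1−0.849)·m_A, so m_A = 655.11/0.8978 = 729.71 lb/h.
n5 = (1−0.849)×729.71 + 303.07 = 413.25 lb/h.
Purge n1 = 0.323×413.25 = 133.48 lb/h.

133.5 lb/h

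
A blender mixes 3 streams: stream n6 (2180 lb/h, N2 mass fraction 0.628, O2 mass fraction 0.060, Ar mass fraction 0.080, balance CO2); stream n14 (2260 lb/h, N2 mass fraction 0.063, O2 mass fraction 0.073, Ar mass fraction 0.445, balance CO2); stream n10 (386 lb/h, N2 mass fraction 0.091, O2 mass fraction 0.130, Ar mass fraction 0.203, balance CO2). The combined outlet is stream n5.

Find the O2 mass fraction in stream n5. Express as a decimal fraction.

Total flow out = 2180 + 2260 + 386 = 4826 lb/h.
O2 in = 2180×0.060 + 2260×0.073 + 386×0.130 = 345.96 lb/h.
O2 mass fraction in n5 = 345.96/4826 = 0.072.

0.072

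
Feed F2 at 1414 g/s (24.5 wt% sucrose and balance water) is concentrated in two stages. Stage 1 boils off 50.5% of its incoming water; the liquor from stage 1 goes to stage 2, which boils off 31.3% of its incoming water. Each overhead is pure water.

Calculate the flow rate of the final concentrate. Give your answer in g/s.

water in feed = 1414×0.755 = 1067.6 g/s.
After stage 1: water left = (1−0.505)×1067.6 = 528.45; stream total = 874.88 g/s.
After stage 2: water left = (1−0.313)×528.45 = 363.04; final concentrate = 709.47 g/s.

709.5 g/s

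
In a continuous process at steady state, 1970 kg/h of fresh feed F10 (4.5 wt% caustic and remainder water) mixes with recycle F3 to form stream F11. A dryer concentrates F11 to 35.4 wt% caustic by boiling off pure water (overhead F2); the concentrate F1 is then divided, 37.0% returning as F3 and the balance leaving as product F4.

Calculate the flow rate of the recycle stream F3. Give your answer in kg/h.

Overall caustic balance (none leaves overhead): caustic in fresh feed = caustic in product, i.e. 1970×0.045 = (1−0.370)·F1·0.354.
F1 = 88.65/(0.354×0.630) = 397.5 kg/h.
Recycle F3 = 0.370×397.5 = 147.07 kg/h.

147.1 kg/h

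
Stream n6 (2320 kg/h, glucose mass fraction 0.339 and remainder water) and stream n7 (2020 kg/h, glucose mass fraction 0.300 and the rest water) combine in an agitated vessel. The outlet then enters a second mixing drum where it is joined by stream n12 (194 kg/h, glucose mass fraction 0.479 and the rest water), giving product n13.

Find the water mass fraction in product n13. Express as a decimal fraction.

0.672

Overall, product flow = 4534 kg/h.
water in = 2320×0.661 + 2020×0.700 + 194×0.521 = 3048.6 kg/h.
water fraction in n13 = 0.672.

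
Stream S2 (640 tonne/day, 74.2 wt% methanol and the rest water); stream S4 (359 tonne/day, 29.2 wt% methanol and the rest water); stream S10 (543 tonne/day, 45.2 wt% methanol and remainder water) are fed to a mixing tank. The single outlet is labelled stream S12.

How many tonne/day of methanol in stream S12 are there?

825.1 tonne/day

methanol out = methanol in = 640×0.742 + 359×0.292 + 543×0.452 = 825.14 tonne/day.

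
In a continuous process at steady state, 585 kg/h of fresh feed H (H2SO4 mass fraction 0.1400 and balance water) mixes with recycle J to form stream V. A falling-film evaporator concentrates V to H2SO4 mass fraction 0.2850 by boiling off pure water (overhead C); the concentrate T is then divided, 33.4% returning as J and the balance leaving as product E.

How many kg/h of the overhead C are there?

297.6 kg/h

Overall H2SO4 balance (none leaves overhead): H2SO4 in fresh feed = H2SO4 in product, i.e. 585×0.140 = (1−0.334)·T·0.285.
T = 81.9/(0.285×0.666) = 431.48 kg/h.
Recycle J = 0.334×431.48 = 144.12 kg/h.
Combined feed V = 585 + 144.12 = 729.12 kg/h.
Overhead C = V − T = 729.12 − 431.48 = 297.63 kg/h.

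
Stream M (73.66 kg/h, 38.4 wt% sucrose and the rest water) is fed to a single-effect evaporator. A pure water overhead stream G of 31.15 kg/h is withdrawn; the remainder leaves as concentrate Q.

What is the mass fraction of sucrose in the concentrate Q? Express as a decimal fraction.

sucrose is not removed: 73.66×0.384 = 28.285 kg/h of sucrose enters Q.
Concentrate = 73.66 − 31.15 = 42.51 kg/h.
Mass fraction = 28.285/42.51 = 0.665.

0.665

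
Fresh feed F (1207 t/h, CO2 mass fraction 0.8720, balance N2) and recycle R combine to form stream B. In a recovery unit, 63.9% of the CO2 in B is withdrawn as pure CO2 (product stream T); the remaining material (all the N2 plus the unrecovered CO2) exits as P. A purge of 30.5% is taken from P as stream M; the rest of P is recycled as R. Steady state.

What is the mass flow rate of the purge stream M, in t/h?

309.2 t/h

N2 enters only via F and leaves only via the purge: 1207×0.128 = 0.305×(N2 in P), and the recovery unit passes all N2, so N2 in B = N2 in P = 506.54 t/h.
CO2 in B: m_A = 1207×0.872 + (1−0.305)·(1−0.639)·m_A, so m_A = 1052.5/0.7491 = 1405 t/h.
P = (1−0.639)×1405 + 506.54 = 1013.8 t/h.
Purge M = 0.305×1013.8 = 309.2 t/h.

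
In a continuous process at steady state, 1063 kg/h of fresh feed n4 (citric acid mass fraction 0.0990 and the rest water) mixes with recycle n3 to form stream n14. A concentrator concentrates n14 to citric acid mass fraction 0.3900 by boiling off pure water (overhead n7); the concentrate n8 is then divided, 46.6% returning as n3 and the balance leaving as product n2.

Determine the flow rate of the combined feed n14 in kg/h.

Overall citric acid balance (none leaves overhead): citric acid in fresh feed = citric acid in product, i.e. 1063×0.099 = (1−0.466)·n8·0.390.
n8 = 105.24/(0.390×0.534) = 505.32 kg/h.
Recycle n3 = 0.466×505.32 = 235.48 kg/h.
Combined feed n14 = 1063 + 235.48 = 1298.5 kg/h.

1298 kg/h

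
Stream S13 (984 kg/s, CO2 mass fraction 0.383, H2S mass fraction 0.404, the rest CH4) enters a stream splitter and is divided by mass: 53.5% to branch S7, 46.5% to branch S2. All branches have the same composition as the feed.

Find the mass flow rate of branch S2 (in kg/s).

457.6 kg/s

Branch S2 flow = 0.465×984 = 457.56 kg/s.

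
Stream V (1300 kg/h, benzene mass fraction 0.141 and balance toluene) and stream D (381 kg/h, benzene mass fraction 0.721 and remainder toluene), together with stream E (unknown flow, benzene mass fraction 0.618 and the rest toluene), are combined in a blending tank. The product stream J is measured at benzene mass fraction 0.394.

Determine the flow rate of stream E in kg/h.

Let E be the unknown flow. Total out = 1681 + E.
benzene balance: 458 + 0.618·E = 0.394·(1681 + E)
(0.618 − 0.394)·E = 0.394×1681 − 458 = 204.31
E = 204.31 / 0.224 = 912.11 kg/h

912.1 kg/h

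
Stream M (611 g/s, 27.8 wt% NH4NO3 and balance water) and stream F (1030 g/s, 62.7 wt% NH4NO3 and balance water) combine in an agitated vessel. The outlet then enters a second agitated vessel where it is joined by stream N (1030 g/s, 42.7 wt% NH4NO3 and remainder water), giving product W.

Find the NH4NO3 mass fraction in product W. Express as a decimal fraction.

Overall, product flow = 2671 g/s.
NH4NO3 in = 611×0.278 + 1030×0.627 + 1030×0.427 = 1255.5 g/s.
NH4NO3 fraction in W = 0.470.

0.470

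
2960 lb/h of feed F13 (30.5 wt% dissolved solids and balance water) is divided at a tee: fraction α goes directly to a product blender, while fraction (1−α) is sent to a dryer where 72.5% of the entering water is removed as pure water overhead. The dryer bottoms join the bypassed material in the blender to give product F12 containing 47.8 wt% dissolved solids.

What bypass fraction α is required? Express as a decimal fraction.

All 2960×0.305 = 902.8 lb/h of dissolved solids reaches F12, so F12 = 902.8/0.478 = 1888.7 lb/h and vapour = 1071.3 lb/h.
The evaporator receives (1−α)·2960 of feed at 0.695 water and removes 0.725 of that water:
0.725×0.695×(1−α)×2960 = 1071.3
(1−α) = 1071.3/1491.5 = 0.7183;  α = 0.2817.

0.282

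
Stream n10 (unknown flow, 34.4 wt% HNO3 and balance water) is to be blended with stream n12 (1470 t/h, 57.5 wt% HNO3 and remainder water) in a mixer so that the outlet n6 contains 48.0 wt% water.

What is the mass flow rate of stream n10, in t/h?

Let n10 be the unknown flow. Total out = 1470 + n10.
water balance: 624.75 + 0.656·n10 = 0.480·(1470 + n10)
(0.656 − 0.480)·n10 = 0.480×1470 − 624.75 = 80.85
n10 = 80.85 / 0.176 = 459.38 t/h

459.4 t/h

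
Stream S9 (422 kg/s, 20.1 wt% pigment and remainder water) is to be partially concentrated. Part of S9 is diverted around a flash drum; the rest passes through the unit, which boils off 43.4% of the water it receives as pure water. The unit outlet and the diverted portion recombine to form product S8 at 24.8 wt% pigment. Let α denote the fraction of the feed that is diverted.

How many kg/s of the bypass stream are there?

All 422×0.201 = 84.822 kg/s of pigment reaches S8, so S8 = 84.822/0.248 = 342.02 kg/s and vapour = 79.976 kg/s.
The evaporator receives (1−α)·422 of feed at 0.799 water and removes 0.434 of that water:
0.434×0.799×(1−α)×422 = 79.976
(1−α) = 79.976/146.34 = 0.5465;  α = 0.4535.
Bypass flow = 0.4535×422 = 191.37 kg/s.

191.4 kg/s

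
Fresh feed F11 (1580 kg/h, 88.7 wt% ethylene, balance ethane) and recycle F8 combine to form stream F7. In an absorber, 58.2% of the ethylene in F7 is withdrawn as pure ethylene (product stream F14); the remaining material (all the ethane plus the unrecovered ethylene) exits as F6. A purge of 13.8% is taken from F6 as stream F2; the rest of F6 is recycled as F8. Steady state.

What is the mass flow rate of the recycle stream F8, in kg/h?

1905 kg/h

ethane enters only via F11 and leaves only via the purge: 1580×0.113 = 0.138×(ethane in F6), and the absorber passes all ethane, so ethane in F7 = ethane in F6 = 1293.8 kg/h.
ethylene in F7: m_A = 1580×0.887 + (1−0.138)·(1−0.582)·m_A, so m_A = 1401.5/0.6397 = 2190.9 kg/h.
F6 = (1−0.582)×2190.9 + 1293.8 = 2209.5 kg/h.
Recycle F8 = (1−0.138)×2209.5 = 1904.6 kg/h.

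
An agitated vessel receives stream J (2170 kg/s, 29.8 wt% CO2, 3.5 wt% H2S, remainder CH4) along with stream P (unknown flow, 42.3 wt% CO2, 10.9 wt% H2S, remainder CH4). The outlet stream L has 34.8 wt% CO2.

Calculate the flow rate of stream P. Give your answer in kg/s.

1447 kg/s

Let P be the unknown flow. Total out = 2170 + P.
CO2 balance: 646.66 + 0.423·P = 0.348·(2170 + P)
(0.423 − 0.348)·P = 0.348×2170 − 646.66 = 108.5
P = 108.5 / 0.075 = 1446.7 kg/s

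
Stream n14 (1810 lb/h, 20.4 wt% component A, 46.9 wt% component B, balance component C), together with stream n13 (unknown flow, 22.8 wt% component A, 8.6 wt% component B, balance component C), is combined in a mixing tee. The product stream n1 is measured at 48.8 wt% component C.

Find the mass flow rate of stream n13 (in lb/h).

1472 lb/h

Let n13 be the unknown flow. Total out = 1810 + n13.
component C balance: 591.87 + 0.686·n13 = 0.488·(1810 + n13)
(0.686 − 0.488)·n13 = 0.488×1810 − 591.87 = 291.41
n13 = 291.41 / 0.198 = 1471.8 lb/h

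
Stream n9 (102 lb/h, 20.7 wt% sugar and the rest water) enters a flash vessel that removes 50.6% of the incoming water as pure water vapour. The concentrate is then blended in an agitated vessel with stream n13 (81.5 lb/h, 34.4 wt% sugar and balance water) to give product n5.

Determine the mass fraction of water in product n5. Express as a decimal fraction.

0.655

Vapour removed = 0.506×0.793×102 = 40.928 lb/h; concentrate = 61.072 lb/h.
water reaching the mixer = 39.958 (from concentrate) + 81.5×0.656 = 93.422 lb/h.
Product flow = 61.072 + 81.5 = 142.57 lb/h; water fraction = 0.655.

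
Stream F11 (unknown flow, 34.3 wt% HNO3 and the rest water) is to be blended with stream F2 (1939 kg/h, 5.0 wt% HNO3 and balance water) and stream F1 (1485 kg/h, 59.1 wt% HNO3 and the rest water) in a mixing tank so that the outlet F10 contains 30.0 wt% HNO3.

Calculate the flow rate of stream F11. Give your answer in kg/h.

1224 kg/h

Let F11 be the unknown flow. Total out = 3424 + F11.
HNO3 balance: 974.59 + 0.343·F11 = 0.300·(3424 + F11)
(0.343 − 0.300)·F11 = 0.300×3424 − 974.59 = 52.615
F11 = 52.615 / 0.043 = 1223.6 kg/h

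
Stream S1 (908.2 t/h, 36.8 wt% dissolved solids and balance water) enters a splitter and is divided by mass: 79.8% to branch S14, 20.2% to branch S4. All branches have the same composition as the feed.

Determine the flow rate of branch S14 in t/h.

724.7 t/h

Branch S14 flow = 0.798×908.2 = 724.74 t/h.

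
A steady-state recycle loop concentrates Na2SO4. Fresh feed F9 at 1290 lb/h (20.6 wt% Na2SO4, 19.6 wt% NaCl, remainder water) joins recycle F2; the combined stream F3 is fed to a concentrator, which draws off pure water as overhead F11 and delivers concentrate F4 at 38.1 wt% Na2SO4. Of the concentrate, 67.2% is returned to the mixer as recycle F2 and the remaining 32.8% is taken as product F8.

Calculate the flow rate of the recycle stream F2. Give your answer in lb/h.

1429 lb/h

Overall Na2SO4 balance (none leaves overhead): Na2SO4 in fresh feed = Na2SO4 in product, i.e. 1290×0.206 = (1−0.672)·F4·0.381.
F4 = 265.74/(0.381×0.328) = 2126.5 lb/h.
Recycle F2 = 0.672×2126.5 = 1429 lb/h.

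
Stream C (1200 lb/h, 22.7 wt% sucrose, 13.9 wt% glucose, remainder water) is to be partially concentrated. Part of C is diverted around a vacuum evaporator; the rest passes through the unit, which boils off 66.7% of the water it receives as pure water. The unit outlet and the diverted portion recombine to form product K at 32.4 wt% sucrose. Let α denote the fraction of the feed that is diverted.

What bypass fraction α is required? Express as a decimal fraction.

0.292

All 1200×0.227 = 272.4 lb/h of sucrose reaches K, so K = 272.4/0.324 = 840.74 lb/h and vapour = 359.26 lb/h.
The evaporator receives (1−α)·1200 of feed at 0.634 water and removes 0.667 of that water:
0.667×0.634×(1−α)×1200 = 359.26
(1−α) = 359.26/507.45 = 0.7080;  α = 0.2920.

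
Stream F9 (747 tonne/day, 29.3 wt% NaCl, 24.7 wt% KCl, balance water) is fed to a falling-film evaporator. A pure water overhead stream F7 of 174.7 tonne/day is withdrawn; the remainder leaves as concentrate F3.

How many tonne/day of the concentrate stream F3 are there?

572.3 tonne/day

Concentrate = 747 − 174.7 = 572.3 tonne/day.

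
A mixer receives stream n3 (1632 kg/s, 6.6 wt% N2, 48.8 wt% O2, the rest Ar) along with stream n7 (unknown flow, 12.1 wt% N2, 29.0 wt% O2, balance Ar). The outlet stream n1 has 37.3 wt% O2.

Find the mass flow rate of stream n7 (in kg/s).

Let n7 be the unknown flow. Total out = 1632 + n7.
O2 balance: 796.42 + 0.290·n7 = 0.373·(1632 + n7)
(0.290 − 0.373)·n7 = 0.373×1632 − 796.42 = -187.68
n7 = -187.68 / -0.083 = 2261.2 kg/s

2261 kg/s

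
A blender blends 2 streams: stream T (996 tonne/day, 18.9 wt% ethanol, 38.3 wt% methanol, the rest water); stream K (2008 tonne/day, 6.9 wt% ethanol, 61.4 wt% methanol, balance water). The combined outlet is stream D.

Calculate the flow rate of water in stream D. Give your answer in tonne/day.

water out = water in = 996×0.428 + 2008×0.317 = 1062.8 tonne/day.

1063 tonne/day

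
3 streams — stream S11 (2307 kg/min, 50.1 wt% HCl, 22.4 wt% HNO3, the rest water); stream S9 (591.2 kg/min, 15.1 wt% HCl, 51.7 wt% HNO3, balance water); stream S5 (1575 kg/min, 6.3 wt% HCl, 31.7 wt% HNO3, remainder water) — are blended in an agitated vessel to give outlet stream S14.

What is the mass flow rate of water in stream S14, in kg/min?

water out = water in = 2307×0.275 + 591.2×0.332 + 1575×0.620 = 1807.2 kg/min.

1807 kg/min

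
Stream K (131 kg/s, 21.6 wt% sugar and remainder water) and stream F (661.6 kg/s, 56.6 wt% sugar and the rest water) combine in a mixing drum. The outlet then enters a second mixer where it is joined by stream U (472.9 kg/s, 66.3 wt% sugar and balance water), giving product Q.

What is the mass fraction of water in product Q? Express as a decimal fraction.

Overall, product flow = 1265.5 kg/s.
water in = 131×0.784 + 661.6×0.434 + 472.9×0.337 = 549.21 kg/s.
water fraction in Q = 0.434.

0.434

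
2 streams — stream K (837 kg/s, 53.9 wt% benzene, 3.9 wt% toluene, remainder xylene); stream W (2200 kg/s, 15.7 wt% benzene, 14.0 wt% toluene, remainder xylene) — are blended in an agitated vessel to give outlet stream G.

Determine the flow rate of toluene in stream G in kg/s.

toluene out = toluene in = 837×0.039 + 2200×0.140 = 340.64 kg/s.

340.6 kg/s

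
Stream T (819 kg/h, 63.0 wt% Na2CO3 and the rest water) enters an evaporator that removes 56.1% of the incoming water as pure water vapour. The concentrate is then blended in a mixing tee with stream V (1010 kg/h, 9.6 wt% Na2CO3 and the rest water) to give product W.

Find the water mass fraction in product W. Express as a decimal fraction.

Vapour removed = 0.561×0.370×819 = 170 kg/h; concentrate = 649 kg/h.
water reaching the mixer = 133.03 (from concentrate) + 1010×0.904 = 1046.1 kg/h.
Product flow = 649 + 1010 = 1659 kg/h; water fraction = 0.631.

0.631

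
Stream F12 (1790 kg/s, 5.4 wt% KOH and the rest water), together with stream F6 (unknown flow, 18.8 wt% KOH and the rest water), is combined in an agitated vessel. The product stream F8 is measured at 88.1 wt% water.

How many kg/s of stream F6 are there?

Let F6 be the unknown flow. Total out = 1790 + F6.
water balance: 1693.3 + 0.812·F6 = 0.881·(1790 + F6)
(0.812 − 0.881)·F6 = 0.881×1790 − 1693.3 = -116.35
F6 = -116.35 / -0.069 = 1686.2 kg/s

1686 kg/s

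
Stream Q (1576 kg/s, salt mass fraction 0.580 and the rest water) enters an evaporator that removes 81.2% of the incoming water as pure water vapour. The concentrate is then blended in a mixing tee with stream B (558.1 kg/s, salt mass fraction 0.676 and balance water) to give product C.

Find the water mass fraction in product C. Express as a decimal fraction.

Vapour removed = 0.812×0.420×1576 = 537.48 kg/s; concentrate = 1038.5 kg/s.
water reaching the mixer = 124.44 (from concentrate) + 558.1×0.324 = 305.27 kg/s.
Product flow = 1038.5 + 558.1 = 1596.6 kg/s; water fraction = 0.191.

0.191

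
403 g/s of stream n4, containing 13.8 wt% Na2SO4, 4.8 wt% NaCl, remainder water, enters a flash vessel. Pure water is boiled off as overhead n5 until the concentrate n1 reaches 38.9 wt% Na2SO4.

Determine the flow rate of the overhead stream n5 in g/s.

Na2SO4 is conserved: 403×0.138 = 55.614 g/s all reports to the concentrate.
Concentrate = 55.614/(target fraction) = 142.97 g/s.
Overhead = 403 − 142.97 = 260.03 g/s.

260 g/s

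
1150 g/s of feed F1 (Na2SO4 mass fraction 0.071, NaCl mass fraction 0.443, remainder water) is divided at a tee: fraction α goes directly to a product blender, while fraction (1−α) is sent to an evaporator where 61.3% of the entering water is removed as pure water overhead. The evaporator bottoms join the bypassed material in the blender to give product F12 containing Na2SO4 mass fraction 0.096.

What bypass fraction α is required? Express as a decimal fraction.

0.126

All 1150×0.071 = 81.65 g/s of Na2SO4 reaches F12, so F12 = 81.65/0.096 = 850.52 g/s and vapour = 299.48 g/s.
The evaporator receives (1−α)·1150 of feed at 0.486 water and removes 0.613 of that water:
0.613×0.486×(1−α)×1150 = 299.48
(1−α) = 299.48/342.61 = 0.8741;  α = 0.1259.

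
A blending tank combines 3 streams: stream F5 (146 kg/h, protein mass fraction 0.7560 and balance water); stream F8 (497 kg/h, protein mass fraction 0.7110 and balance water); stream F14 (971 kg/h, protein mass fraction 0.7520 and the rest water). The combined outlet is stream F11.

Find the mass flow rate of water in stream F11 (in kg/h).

420.1 kg/h

water out = water in = 146×0.244 + 497×0.289 + 971×0.248 = 420.06 kg/h.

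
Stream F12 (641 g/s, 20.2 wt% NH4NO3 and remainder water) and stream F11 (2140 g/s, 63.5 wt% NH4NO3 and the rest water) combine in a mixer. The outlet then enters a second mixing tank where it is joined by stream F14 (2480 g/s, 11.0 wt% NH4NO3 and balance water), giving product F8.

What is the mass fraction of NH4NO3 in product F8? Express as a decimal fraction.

Overall, product flow = 5261 g/s.
NH4NO3 in = 641×0.202 + 2140×0.635 + 2480×0.110 = 1761.2 g/s.
NH4NO3 fraction in F8 = 0.335.

0.335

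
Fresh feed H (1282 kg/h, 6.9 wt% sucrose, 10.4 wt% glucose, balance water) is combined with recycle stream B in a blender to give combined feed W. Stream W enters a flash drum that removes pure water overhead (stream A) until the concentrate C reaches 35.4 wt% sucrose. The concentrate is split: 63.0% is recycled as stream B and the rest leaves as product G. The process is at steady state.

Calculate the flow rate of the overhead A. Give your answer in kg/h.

1032 kg/h

Overall sucrose balance (none leaves overhead): sucrose in fresh feed = sucrose in product, i.e. 1282×0.069 = (1−0.630)·C·0.354.
C = 88.458/(0.354×0.370) = 675.36 kg/h.
Recycle B = 0.630×675.36 = 425.47 kg/h.
Combined feed W = 1282 + 425.47 = 1707.5 kg/h.
Overhead A = W − C = 1707.5 − 675.36 = 1032.1 kg/h.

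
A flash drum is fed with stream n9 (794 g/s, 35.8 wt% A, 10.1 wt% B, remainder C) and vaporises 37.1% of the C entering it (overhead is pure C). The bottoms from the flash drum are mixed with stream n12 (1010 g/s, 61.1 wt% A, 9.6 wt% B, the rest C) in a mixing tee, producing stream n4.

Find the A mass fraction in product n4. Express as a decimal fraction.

0.5481

Vapour removed = 0.371×0.541×794 = 159.36 g/s; concentrate = 634.64 g/s.
A reaching the mixer = 284.25 (from concentrate) + 1010×0.611 = 901.36 g/s.
Product flow = 634.64 + 1010 = 1644.6 g/s; A fraction = 0.5481.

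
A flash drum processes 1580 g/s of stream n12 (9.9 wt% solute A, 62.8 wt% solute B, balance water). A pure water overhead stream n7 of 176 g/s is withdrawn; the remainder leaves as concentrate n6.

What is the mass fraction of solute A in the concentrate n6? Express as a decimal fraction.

0.1114

solute A is not removed: 1580×0.099 = 156.42 g/s of solute A enters n6.
Concentrate = 1580 − 176 = 1404 g/s.
Mass fraction = 156.42/1404 = 0.1114.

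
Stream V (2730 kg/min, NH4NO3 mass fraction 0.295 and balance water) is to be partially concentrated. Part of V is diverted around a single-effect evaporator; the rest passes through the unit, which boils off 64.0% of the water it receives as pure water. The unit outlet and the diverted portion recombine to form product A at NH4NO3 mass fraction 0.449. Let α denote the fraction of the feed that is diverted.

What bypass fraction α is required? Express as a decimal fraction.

All 2730×0.295 = 805.35 kg/min of NH4NO3 reaches A, so A = 805.35/0.449 = 1793.7 kg/min and vapour = 936.35 kg/min.
The evaporator receives (1−α)·2730 of feed at 0.705 water and removes 0.640 of that water:
0.640×0.705×(1−α)×2730 = 936.35
(1−α) = 936.35/1231.8 = 0.7602;  α = 0.2398.

0.240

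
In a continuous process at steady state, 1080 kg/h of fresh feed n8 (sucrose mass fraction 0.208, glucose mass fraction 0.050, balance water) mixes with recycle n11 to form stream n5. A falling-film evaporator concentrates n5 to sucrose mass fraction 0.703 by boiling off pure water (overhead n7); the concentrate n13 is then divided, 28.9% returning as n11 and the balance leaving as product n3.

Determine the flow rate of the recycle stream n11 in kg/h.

Overall sucrose balance (none leaves overhead): sucrose in fresh feed = sucrose in product, i.e. 1080×0.208 = (1−0.289)·n13·0.703.
n13 = 224.64/(0.703×0.711) = 449.43 kg/h.
Recycle n11 = 0.289×449.43 = 129.89 kg/h.

129.9 kg/h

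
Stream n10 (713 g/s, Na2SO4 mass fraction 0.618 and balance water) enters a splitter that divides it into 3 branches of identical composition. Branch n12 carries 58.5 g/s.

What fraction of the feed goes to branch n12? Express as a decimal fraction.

0.082

Fraction to n12 = 58.5/713 = 0.0820.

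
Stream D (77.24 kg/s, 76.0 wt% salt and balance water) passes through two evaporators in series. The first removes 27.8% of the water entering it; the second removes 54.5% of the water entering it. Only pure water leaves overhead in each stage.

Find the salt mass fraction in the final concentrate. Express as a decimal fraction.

water in feed = 77.24×0.240 = 18.538 kg/s.
After stage 1: water left = (1−0.278)×18.538 = 13.384; stream total = 72.087 kg/s.
After stage 2: water left = (1−0.545)×13.384 = 6.0898; final concentrate = 64.792 kg/s.
salt fraction = 58.702/64.792 = 0.906.

0.906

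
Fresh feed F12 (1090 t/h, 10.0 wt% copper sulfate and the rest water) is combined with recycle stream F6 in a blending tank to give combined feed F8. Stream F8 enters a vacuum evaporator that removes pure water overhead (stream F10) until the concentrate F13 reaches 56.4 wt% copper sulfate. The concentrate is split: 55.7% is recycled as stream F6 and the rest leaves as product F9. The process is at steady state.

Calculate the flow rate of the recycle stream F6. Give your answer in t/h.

243 t/h

Overall copper sulfate balance (none leaves overhead): copper sulfate in fresh feed = copper sulfate in product, i.e. 1090×0.100 = (1−0.557)·F13·0.564.
F13 = 109/(0.564×0.443) = 436.26 t/h.
Recycle F6 = 0.557×436.26 = 243 t/h.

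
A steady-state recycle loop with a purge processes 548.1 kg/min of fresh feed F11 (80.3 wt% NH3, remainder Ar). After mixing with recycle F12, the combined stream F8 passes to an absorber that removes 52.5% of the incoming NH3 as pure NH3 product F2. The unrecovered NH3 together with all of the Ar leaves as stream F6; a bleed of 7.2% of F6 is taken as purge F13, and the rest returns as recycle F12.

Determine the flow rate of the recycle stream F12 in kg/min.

1739 kg/min

Ar enters only via F11 and leaves only via the purge: 548.1×0.197 = 0.072×(Ar in F6), and the absorber passes all Ar, so Ar in F8 = Ar in F6 = 1499.7 kg/min.
NH3 in F8: m_A = 548.1×0.803 + (1−0.072)·(1−0.525)·m_A, so m_A = 440.12/0.5592 = 787.06 kg/min.
F6 = (1−0.525)×787.06 + 1499.7 = 1873.5 kg/min.
Recycle F12 = (1−0.072)×1873.5 = 1738.6 kg/min.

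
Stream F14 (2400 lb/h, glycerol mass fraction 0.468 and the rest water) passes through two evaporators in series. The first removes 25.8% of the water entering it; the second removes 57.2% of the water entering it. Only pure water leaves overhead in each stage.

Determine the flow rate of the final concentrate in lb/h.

1529 lb/h

water in feed = 2400×0.532 = 1276.8 lb/h.
After stage 1: water left = (1−0.258)×1276.8 = 947.39; stream total = 2070.6 lb/h.
After stage 2: water left = (1−0.572)×947.39 = 405.48; final concentrate = 1528.7 lb/h.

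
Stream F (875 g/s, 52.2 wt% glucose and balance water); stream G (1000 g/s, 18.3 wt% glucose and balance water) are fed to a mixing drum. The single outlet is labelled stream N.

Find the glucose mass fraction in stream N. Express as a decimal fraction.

0.3412

Total flow out = 875 + 1000 = 1875 g/s.
glucose in = 875×0.522 + 1000×0.183 = 639.75 g/s.
glucose mass fraction in N = 639.75/1875 = 0.3412.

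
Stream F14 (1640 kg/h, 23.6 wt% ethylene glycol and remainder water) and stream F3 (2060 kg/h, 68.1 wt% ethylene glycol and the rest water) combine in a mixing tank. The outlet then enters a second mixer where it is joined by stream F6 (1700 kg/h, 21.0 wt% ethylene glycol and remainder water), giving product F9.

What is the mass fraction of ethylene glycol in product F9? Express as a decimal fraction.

Overall, product flow = 5400 kg/h.
ethylene glycol in = 1640×0.236 + 2060×0.681 + 1700×0.210 = 2146.9 kg/h.
ethylene glycol fraction in F9 = 0.398.

0.398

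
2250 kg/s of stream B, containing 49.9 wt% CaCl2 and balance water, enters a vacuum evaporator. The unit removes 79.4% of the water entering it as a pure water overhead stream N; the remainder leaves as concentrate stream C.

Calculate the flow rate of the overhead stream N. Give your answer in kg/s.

895 kg/s

water entering = 2250×0.501 = 1127.2 kg/s; overhead removed = 0.794×1127.2 = 895.04 kg/s.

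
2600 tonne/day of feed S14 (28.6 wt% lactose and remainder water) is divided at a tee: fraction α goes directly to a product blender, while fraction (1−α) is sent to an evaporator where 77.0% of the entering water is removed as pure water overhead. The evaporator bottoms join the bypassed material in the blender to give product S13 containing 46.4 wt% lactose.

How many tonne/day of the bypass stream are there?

785.8 tonne/day

All 2600×0.286 = 743.6 tonne/day of lactose reaches S13, so S13 = 743.6/0.464 = 1602.6 tonne/day and vapour = 997.41 tonne/day.
The evaporator receives (1−α)·2600 of feed at 0.714 water and removes 0.770 of that water:
0.770×0.714×(1−α)×2600 = 997.41
(1−α) = 997.41/1429.4 = 0.6978;  α = 0.3022.
Bypass flow = 0.3022×2600 = 785.79 tonne/day.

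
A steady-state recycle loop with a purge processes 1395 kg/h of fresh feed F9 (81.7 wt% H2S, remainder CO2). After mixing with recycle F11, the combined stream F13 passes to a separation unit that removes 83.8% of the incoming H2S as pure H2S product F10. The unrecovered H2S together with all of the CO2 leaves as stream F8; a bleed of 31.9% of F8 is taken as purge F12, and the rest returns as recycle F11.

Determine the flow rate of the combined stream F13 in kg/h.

CO2 enters only via F9 and leaves only via the purge: 1395×0.183 = 0.319×(CO2 in F8), and the separation unit passes all CO2, so CO2 in F13 = CO2 in F8 = 800.27 kg/h.
H2S in F13: m_A = 1395×0.817 + (1−0.319)·(1−0.838)·m_A, so m_A = 1139.7/0.8897 = 1281 kg/h.
F13 = 1281 + 800.27 = 2081.3 kg/h.

2081 kg/h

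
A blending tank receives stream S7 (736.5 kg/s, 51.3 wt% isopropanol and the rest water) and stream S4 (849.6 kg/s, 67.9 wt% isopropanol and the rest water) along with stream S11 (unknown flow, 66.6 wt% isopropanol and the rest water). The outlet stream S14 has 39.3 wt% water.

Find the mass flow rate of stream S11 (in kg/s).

136.6 kg/s

Let S11 be the unknown flow. Total out = 1586.1 + S11.
water balance: 631.4 + 0.334·S11 = 0.393·(1586.1 + S11)
(0.334 − 0.393)·S11 = 0.393×1586.1 − 631.4 = -8.0598
S11 = -8.0598 / -0.059 = 136.61 kg/s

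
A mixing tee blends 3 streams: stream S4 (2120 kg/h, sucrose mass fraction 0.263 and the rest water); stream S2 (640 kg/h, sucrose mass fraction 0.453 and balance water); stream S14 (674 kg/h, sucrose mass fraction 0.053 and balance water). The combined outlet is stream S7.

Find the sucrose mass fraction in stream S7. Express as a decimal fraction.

Total flow out = 2120 + 640 + 674 = 3434 kg/h.
sucrose in = 2120×0.263 + 640×0.453 + 674×0.053 = 883.2 kg/h.
sucrose mass fraction in S7 = 883.2/3434 = 0.257.

0.257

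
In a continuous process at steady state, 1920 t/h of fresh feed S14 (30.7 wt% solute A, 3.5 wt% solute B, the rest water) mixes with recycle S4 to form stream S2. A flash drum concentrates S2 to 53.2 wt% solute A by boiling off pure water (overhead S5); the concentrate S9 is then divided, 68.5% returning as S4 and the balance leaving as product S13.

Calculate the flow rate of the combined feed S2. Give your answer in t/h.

Overall solute A balance (none leaves overhead): solute A in fresh feed = solute A in product, i.e. 1920×0.307 = (1−0.685)·S9·0.532.
S9 = 589.44/(0.532×0.315) = 3517.4 t/h.
Recycle S4 = 0.685×3517.4 = 2409.4 t/h.
Combined feed S2 = 1920 + 2409.4 = 4329.4 t/h.

4329 t/h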